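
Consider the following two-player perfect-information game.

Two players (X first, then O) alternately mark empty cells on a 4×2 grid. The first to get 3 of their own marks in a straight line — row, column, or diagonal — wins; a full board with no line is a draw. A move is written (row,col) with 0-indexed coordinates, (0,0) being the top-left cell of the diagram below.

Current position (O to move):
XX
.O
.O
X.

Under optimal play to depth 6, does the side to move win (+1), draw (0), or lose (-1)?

ply 1, O at XX/.O/.O/X. | (1,0)=+0→XX/OO/.O/X.; (2,0)=+0→XX/.O/OO/X.; (3,1)=+1→XX/.O/.O/XO*
ply 2: XX/.O/.O/XO is terminal -1 (X); from XX/.O/.O/X. depth 6

value(XX/.O/.O/X., O) = +1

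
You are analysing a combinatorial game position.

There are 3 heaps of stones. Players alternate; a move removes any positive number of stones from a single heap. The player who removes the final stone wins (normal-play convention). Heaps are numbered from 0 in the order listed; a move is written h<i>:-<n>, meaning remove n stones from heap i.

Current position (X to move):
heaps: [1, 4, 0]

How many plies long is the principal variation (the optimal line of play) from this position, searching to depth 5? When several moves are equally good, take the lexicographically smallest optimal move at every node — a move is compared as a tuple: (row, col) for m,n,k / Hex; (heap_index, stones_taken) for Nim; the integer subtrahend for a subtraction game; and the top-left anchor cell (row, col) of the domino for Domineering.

PV length from [(1,4,0)]: 3 plies

ply 1, X at (1,4,0) | h0:-1=-1→(0,4,0); h1:-1=-1→(1,3,0); h1:-2=-1→(1,2,0); h1:-3=+1→(1,1,0)*; h1:-4=-1→(1,0,0)
ply 2, O at (1,1,0) | h0:-1=-1→(0,1,0)*; h1:-1=-1→(1,0,0)
ply 3, X at (0,1,0) | h1:-1=+1→(0,0,0)*
ply 4: (0,0,0) is terminal -1 (O); from (1,4,0) depth 5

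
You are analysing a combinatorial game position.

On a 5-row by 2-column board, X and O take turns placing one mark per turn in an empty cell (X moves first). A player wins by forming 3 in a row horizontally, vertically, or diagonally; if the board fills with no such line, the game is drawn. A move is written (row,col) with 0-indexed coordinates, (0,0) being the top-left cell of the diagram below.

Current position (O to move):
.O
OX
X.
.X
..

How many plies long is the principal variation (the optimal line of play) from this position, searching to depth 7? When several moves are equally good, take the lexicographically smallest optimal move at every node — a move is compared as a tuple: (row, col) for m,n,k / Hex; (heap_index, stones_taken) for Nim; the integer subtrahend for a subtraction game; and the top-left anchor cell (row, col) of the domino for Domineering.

PV length from [.O/OX/X./.X/..]: 5 plies

[.O/OX/X./.X/..] O move#1: (0,0):-1/OO/OX/X./.X/.., (2,1):+0/.O/OX/XO/.X/..*, (3,0):-1/.O/OX/X./OX/.., (4,0):-1/.O/OX/X./.X/O., (4,1):-1/.O/OX/X./.X/.O
[.O/OX/XO/.X/..] X move#2: (0,0):+0/XO/OX/XO/.X/..*, (3,0):+0/.O/OX/XO/XX/.., (4,0):+0/.O/OX/XO/.X/X., (4,1):+0/.O/OX/XO/.X/.X
[XO/OX/XO/.X/..] O move#3: (3,0):+0/XO/OX/XO/OX/..*, (4,0):+0/XO/OX/XO/.X/O., (4,1):+0/XO/OX/XO/.X/.O
[XO/OX/XO/OX/..] X move#4: (4,0):+0/XO/OX/XO/OX/X.*, (4,1):+0/XO/OX/XO/OX/.X
[XO/OX/XO/OX/X.] O move#5: (4,1):+0/XO/OX/XO/OX/XO*
[XO/OX/XO/OX/XO] end (terminal +0, X#6); searched .O/OX/X./.X/.. to 7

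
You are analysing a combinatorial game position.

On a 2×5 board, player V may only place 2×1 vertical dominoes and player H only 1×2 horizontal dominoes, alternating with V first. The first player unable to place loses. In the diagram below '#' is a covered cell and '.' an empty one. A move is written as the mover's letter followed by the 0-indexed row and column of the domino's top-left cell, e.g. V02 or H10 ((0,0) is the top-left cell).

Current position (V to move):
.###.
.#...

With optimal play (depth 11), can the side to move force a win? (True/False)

p1 V@[.###./.#...]: V00[####./##...]-1 V04[.####/.#..#]+1*
p2 H@[.####/.#..#]: H12[.####/.####]-1*
p3 V@[.####/.####]: V00[#####/#####]+1*
p4 H@[#####/#####] terminal -1; root [.###./.#...] d11

V winning at [.###./.#...]: True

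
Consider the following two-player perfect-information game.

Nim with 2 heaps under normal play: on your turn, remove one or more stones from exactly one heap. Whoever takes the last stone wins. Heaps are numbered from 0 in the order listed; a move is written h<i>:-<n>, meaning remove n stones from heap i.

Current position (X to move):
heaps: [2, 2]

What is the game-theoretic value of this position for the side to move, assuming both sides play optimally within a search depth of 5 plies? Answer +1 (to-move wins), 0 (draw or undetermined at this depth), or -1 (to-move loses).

value((2,2), X) = -1

ply 1, X at (2,2) | h0:-1=-1→(1,2)*; h0:-2=-1→(0,2); h1:-1=-1→(2,1); h1:-2=-1→(2,0)
ply 2, O at (1,2) | h0:-1=-1→(0,2); h1:-1=+1→(1,1)*; h1:-2=-1→(1,0)
ply 3, X at (1,1) | h0:-1=-1→(0,1)*; h1:-1=-1→(1,0)
ply 4, O at (0,1) | h1:-1=+1→(0,0)*
ply 5: (0,0) is terminal -1 (X); from (2,2) depth 5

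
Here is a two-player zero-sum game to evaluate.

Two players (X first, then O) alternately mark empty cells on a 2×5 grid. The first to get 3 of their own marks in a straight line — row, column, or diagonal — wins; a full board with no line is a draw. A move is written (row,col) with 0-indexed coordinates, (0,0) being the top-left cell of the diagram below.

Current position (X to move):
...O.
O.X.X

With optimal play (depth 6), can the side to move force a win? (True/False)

[...O./O.X.X] X move#1: (0,0):+0/X..O./O.X.X, (0,1):+0/.X.O./O.X.X, (0,2):+0/..XO./O.X.X, (0,4):+0/...OX/O.X.X, (1,1):+0/...O./OXX.X, (1,3):+1/...O./O.XXX*
[...O./O.XXX] end (terminal -1, O#2); searched ...O./O.X.X to 6

X winning at [...O./O.X.X]: True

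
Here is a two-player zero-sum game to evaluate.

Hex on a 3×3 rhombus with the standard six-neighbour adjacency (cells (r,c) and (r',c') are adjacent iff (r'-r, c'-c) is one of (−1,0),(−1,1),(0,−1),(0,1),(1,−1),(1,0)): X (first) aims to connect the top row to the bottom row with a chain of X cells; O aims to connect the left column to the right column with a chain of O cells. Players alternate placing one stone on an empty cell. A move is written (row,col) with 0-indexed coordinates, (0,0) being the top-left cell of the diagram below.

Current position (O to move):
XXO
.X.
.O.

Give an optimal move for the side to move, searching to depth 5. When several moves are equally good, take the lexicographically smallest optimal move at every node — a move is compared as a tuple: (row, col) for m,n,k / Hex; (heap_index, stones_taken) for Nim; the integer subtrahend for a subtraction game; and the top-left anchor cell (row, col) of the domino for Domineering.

p1 O@[XXO/.X./.O.]: (1,0)[XXO/OX./.O.]-1 (1,2)[XXO/.XO/.O.]-1 (2,0)[XXO/.X./OO.]+1* (2,2)[XXO/.X./.OO]-1
p2 X@[XXO/.X./OO.]: (1,0)[XXO/XX./OO.]-1* (1,2)[XXO/.XX/OO.]-1 (2,2)[XXO/.X./OOX]-1
p3 O@[XXO/XX./OO.]: (1,2)[XXO/XXO/OO.]+1* (2,2)[XXO/XX./OOO]+1
p4 X@[XXO/XXO/OO.] terminal -1; root [XXO/.X./.O.] d5

O's best at [XXO/.X./.O.]: (2,0)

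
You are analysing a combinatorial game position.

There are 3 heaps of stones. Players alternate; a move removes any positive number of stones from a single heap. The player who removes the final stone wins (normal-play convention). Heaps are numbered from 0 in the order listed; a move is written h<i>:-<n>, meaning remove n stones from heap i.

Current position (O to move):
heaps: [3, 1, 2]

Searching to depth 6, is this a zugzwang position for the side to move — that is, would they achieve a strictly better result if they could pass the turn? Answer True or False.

ply 1, O at (3,1,2) | h0:-1=-1→(2,1,2)*; h0:-2=-1→(1,1,2); h0:-3=-1→(0,1,2); h1:-1=-1→(3,0,2); h2:-1=-1→(3,1,1); h2:-2=-1→(3,1,0)
ply 2, X at (2,1,2) | h0:-1=-1→(1,1,2); h0:-2=-1→(0,1,2); h1:-1=+1→(2,0,2)*; h2:-1=-1→(2,1,1); h2:-2=-1→(2,1,0)
ply 3, O at (2,0,2) | h0:-1=-1→(1,0,2)*; h0:-2=-1→(0,0,2); h2:-1=-1→(2,0,1); h2:-2=-1→(2,0,0)
ply 4, X at (1,0,2) | h0:-1=-1→(0,0,2); h2:-1=+1→(1,0,1)*; h2:-2=-1→(1,0,0)
ply 5, O at (1,0,1) | h0:-1=-1→(0,0,1)*; h2:-1=-1→(1,0,0)
ply 6, X at (0,0,1) | h2:-1=+1→(0,0,0)*
ply 7: (0,0,0) is terminal -1 (O); from (3,1,2) depth 6
suppose O passes — search the same position with X to move:
pass> ply 1, X at (3,1,2) | h0:-1=-1→(2,1,2)*; h0:-2=-1→(1,1,2); h0:-3=-1→(0,1,2); h1:-1=-1→(3,0,2); h2:-1=-1→(3,1,1); h2:-2=-1→(3,1,0)
pass> ply 2, O at (2,1,2) | h0:-1=-1→(1,1,2); h0:-2=-1→(0,1,2); h1:-1=+1→(2,0,2)*; h2:-1=-1→(2,1,1); h2:-2=-1→(2,1,0)
pass> ply 3, X at (2,0,2) | h0:-1=-1→(1,0,2)*; h0:-2=-1→(0,0,2); h2:-1=-1→(2,0,1); h2:-2=-1→(2,0,0)
pass> ply 4, O at (1,0,2) | h0:-1=-1→(0,0,2); h2:-1=+1→(1,0,1)*; h2:-2=-1→(1,0,0)
pass> ply 5, X at (1,0,1) | h0:-1=-1→(0,0,1)*; h2:-1=-1→(1,0,0)
pass> ply 6, O at (0,0,1) | h2:-1=+1→(0,0,0)*
pass> ply 7: (0,0,0) is terminal -1 (X); from (3,1,2) depth 6
for O: play -1, pass +1

zugzwang((3,1,2), O) = True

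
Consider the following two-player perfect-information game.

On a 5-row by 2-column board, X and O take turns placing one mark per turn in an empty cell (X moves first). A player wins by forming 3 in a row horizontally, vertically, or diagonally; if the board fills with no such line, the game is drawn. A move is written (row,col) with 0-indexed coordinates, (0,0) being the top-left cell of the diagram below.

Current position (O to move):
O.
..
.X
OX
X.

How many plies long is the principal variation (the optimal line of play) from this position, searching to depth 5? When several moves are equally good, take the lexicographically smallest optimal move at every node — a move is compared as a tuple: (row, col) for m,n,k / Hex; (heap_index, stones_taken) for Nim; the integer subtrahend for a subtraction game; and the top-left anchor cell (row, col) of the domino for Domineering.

[O./../.X/OX/X.] O move#1: (0,1):-1/OO/../.X/OX/X.*, (1,0):-1/O./O./.X/OX/X., (1,1):-1/O./.O/.X/OX/X., (2,0):-1/O./../OX/OX/X., (4,1):-1/O./../.X/OX/XO
[OO/../.X/OX/X.] X move#2: (1,0):+1/OO/X./.X/OX/X.*, (1,1):+1/OO/.X/.X/OX/X., (2,0):+1/OO/../XX/OX/X., (4,1):+1/OO/../.X/OX/XX
[OO/X./.X/OX/X.] O move#3: (1,1):-1/OO/XO/.X/OX/X.*, (2,0):-1/OO/X./OX/OX/X., (4,1):-1/OO/X./.X/OX/XO
[OO/XO/.X/OX/X.] X move#4: (2,0):+0/OO/XO/XX/OX/X., (4,1):+1/OO/XO/.X/OX/XX*
[OO/XO/.X/OX/XX] end (terminal -1, O#5); searched O./../.X/OX/X. to 5

PV length from [O./../.X/OX/X.]: 4 plies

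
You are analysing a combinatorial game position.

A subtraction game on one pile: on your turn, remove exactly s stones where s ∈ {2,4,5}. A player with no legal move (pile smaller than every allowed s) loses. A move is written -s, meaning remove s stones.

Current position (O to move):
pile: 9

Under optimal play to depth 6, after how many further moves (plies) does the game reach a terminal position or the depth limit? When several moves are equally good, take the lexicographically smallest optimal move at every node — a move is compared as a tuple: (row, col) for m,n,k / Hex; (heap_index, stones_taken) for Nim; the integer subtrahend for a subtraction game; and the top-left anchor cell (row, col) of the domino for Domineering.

[9] O move#1: -2:+1/7*, -4:-1/5, -5:-1/4
[7] X move#2: -2:-1/5*, -4:-1/3, -5:-1/2
[5] O move#3: -2:-1/3, -4:+1/1*, -5:+1/0
[1] end (terminal -1, X#4); searched 9 to 6

PV length from [9]: 3 plies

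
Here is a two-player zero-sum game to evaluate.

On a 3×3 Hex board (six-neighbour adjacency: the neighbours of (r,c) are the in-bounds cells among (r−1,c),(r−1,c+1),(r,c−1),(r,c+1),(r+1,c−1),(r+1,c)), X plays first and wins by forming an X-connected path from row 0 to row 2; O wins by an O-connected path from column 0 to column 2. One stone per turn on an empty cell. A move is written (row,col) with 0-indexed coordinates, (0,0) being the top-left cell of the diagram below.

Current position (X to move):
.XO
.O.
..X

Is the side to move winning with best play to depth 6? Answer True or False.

X winning at [.XO/.O./..X]: False

[.XO/.O./..X] X move#1: (0,0):-1/XXO/.O./..X*, (1,0):-1/.XO/XO./..X, (1,2):-1/.XO/.OX/..X, (2,0):-1/.XO/.O./X.X, (2,1):-1/.XO/.O./.XX
[XXO/.O./..X] O move#2: (1,0):+1/XXO/OO./..X*, (1,2):+1/XXO/.OO/..X, (2,0):+1/XXO/.O./O.X, (2,1):+1/XXO/.O./.OX
[XXO/OO./..X] end (terminal -1, X#3); searched .XO/.O./..X to 6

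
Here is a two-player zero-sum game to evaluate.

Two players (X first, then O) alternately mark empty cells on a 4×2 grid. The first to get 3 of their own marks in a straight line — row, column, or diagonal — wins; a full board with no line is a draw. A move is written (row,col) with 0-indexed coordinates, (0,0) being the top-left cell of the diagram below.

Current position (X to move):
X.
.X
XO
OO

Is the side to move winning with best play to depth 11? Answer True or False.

X winning at [X./.X/XO/OO]: True

[X./.X/XO/OO] X move#1: (0,1):+0/XX/.X/XO/OO, (1,0):+1/X./XX/XO/OO*
[X./XX/XO/OO] end (terminal -1, O#2); searched X./.X/XO/OO to 11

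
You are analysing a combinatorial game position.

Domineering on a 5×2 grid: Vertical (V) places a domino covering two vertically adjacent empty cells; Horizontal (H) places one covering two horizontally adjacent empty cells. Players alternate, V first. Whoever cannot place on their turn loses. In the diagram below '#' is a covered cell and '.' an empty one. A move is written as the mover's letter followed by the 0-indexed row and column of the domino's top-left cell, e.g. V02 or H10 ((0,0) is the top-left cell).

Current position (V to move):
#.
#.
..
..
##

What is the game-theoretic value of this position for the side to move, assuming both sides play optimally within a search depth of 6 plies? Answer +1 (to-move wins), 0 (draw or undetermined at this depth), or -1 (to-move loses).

value(#./#./../../##, V) = +1

p1 V@[#./#./../../##]: V01[##/##/../../##]-1 V11[#./##/.#/../##]-1 V20[#./#./#./#./##]+1* V21[#./#./.#/.#/##]+1
p2 H@[#./#./#./#./##] terminal -1; root [#./#./../../##] d6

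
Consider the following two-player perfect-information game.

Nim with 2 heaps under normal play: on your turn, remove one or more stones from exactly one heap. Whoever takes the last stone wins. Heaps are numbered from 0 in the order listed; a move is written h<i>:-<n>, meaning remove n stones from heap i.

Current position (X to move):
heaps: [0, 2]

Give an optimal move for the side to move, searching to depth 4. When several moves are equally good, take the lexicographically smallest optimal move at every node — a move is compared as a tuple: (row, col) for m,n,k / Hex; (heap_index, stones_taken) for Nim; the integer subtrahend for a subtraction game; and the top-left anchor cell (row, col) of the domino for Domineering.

X's best at [(0,2)]: h1:-2

ply 1, X at (0,2) | h1:-1=-1→(0,1); h1:-2=+1→(0,0)*
ply 2: (0,0) is terminal -1 (O); from (0,2) depth 4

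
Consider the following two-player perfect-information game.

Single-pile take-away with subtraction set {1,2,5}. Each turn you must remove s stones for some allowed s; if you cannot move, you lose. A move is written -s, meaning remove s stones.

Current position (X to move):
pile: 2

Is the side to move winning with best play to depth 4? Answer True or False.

X winning at [2]: True

[2] X move#1: -1:-1/1, -2:+1/0*
[0] end (terminal -1, O#2); searched 2 to 4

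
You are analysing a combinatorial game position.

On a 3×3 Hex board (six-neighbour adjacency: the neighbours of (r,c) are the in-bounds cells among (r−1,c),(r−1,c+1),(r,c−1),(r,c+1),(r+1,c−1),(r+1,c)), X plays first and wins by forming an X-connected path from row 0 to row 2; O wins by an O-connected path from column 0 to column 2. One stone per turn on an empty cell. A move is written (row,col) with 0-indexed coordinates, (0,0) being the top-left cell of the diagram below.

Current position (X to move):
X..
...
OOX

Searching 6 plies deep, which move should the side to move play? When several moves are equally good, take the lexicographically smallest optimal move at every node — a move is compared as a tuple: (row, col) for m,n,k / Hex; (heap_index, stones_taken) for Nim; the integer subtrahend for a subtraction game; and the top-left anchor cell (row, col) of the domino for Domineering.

[X../.../OOX] X move#1: (0,1):-1/XX./.../OOX, (0,2):-1/X.X/.../OOX, (1,0):-1/X../X../OOX, (1,1):-1/X../.X./OOX, (1,2):+1/X../..X/OOX*
[X../..X/OOX] O move#2: (0,1):-1/XO./..X/OOX*, (0,2):-1/X.O/..X/OOX, (1,0):-1/X../O.X/OOX, (1,1):-1/X../.OX/OOX
[XO./..X/OOX] X move#3: (0,2):+1/XOX/..X/OOX*, (1,0):+1/XO./X.X/OOX, (1,1):+1/XO./.XX/OOX
[XOX/..X/OOX] end (terminal -1, O#4); searched X../.../OOX to 6

X's best at [X../.../OOX]: (1,2)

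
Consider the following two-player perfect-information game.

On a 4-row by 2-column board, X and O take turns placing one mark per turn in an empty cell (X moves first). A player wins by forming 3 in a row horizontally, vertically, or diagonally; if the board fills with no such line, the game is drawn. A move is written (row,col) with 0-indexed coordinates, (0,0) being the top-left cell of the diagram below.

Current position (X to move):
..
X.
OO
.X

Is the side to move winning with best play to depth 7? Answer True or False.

ply 1, X at ../X./OO/.X | (0,0)=+0→X./X./OO/.X*; (0,1)=+0→.X/X./OO/.X; (1,1)=+0→../XX/OO/.X; (3,0)=+0→../X./OO/XX
ply 2, O at X./X./OO/.X | (0,1)=+0→XO/X./OO/.X*; (1,1)=+0→X./XO/OO/.X; (3,0)=+0→X./X./OO/OX
ply 3, X at XO/X./OO/.X | (1,1)=+0→XO/XX/OO/.X*; (3,0)=-1→XO/X./OO/XX
ply 4, O at XO/XX/OO/.X | (3,0)=+0→XO/XX/OO/OX*
ply 5: XO/XX/OO/OX is terminal +0 (X); from ../X./OO/.X depth 7

X winning at [../X./OO/.X]: False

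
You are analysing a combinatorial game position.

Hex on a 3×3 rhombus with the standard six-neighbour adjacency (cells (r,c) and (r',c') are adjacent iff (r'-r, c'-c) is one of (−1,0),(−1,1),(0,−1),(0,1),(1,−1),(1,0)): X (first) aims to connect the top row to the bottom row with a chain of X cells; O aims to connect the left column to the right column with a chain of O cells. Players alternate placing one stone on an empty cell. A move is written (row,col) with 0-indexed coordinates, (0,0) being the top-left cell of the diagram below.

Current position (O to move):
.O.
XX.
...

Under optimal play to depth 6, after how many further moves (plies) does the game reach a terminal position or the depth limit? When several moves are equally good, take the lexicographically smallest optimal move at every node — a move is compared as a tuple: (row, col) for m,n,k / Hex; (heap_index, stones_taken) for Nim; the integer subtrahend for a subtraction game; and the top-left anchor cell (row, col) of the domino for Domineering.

PV length from [.O./XX./...]: 4 plies

p1 O@[.O./XX./...]: (0,0)[OO./XX./...]-1* (0,2)[.OO/XX./...]-1 (1,2)[.O./XXO/...]-1 (2,0)[.O./XX./O..]-1 (2,1)[.O./XX./.O.]-1 (2,2)[.O./XX./..O]-1
p2 X@[OO./XX./...]: (0,2)[OOX/XX./...]+1* (1,2)[OO./XXX/...]-1 (2,0)[OO./XX./X..]-1 (2,1)[OO./XX./.X.]-1 (2,2)[OO./XX./..X]-1
p3 O@[OOX/XX./...]: (1,2)[OOX/XXO/...]-1* (2,0)[OOX/XX./O..]-1 (2,1)[OOX/XX./.O.]-1 (2,2)[OOX/XX./..O]-1
p4 X@[OOX/XXO/...]: (2,0)[OOX/XXO/X..]+1* (2,1)[OOX/XXO/.X.]+1 (2,2)[OOX/XXO/..X]+1
p5 O@[OOX/XXO/X..] terminal -1; root [.O./XX./...] d6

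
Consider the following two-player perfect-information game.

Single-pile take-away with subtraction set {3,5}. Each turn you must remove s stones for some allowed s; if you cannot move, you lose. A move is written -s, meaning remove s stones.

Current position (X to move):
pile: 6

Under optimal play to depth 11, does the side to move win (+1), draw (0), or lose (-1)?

value(6, X) = +1

p1 X@[6]: -3[3]-1 -5[1]+1*
p2 O@[1] terminal -1; root [6] d11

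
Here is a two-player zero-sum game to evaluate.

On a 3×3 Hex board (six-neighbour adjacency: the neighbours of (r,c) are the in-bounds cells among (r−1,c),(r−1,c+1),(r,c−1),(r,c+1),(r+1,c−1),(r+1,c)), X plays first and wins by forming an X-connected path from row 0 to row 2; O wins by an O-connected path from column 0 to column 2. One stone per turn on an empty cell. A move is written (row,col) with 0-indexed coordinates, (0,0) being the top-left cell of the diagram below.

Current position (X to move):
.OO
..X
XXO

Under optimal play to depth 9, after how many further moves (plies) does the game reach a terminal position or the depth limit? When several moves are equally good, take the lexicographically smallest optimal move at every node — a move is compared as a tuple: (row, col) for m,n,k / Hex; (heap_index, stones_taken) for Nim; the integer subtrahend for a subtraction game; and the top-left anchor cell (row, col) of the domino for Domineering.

PV length from [.OO/..X/XXO]: 2 plies

ply 1, X at .OO/..X/XXO | (0,0)=-1→XOO/..X/XXO*; (1,0)=-1→.OO/X.X/XXO; (1,1)=-1→.OO/.XX/XXO
ply 2, O at XOO/..X/XXO | (1,0)=+1→XOO/O.X/XXO*; (1,1)=-1→XOO/.OX/XXO
ply 3: XOO/O.X/XXO is terminal -1 (X); from .OO/..X/XXO depth 9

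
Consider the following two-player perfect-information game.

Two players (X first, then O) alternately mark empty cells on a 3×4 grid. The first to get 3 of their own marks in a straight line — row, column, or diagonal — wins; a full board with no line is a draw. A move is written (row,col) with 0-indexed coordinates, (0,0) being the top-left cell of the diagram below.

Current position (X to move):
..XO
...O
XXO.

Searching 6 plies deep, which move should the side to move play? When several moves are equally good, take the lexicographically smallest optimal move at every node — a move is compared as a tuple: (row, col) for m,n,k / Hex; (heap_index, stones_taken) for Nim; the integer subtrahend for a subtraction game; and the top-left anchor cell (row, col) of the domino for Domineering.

ply 1, X at ..XO/...O/XXO. | (0,0)=-1→X.XO/...O/XXO.; (0,1)=-1→.XXO/...O/XXO.; (1,0)=-1→..XO/X..O/XXO.; (1,1)=+1→..XO/.X.O/XXO.*; (1,2)=-1→..XO/..XO/XXO.; (2,3)=-1→..XO/...O/XXOX
ply 2: ..XO/.X.O/XXO. is terminal -1 (O); from ..XO/...O/XXO. depth 6

X's best at [..XO/...O/XXO.]: (1,1)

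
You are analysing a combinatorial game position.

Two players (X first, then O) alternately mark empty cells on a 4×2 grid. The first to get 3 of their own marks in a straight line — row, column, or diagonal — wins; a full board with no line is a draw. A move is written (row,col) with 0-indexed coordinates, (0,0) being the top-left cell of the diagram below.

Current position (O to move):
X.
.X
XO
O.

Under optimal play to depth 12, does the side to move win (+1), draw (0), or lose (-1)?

p1 O@[X./.X/XO/O.]: (0,1)[XO/.X/XO/O.]-1 (1,0)[X./OX/XO/O.]+0* (3,1)[X./.X/XO/OO]-1
p2 X@[X./OX/XO/O.]: (0,1)[XX/OX/XO/O.]+0* (3,1)[X./OX/XO/OX]+0
p3 O@[XX/OX/XO/O.]: (3,1)[XX/OX/XO/OO]+0*
p4 X@[XX/OX/XO/OO] terminal +0; root [X./.X/XO/O.] d12

value(X./.X/XO/O., O) = 0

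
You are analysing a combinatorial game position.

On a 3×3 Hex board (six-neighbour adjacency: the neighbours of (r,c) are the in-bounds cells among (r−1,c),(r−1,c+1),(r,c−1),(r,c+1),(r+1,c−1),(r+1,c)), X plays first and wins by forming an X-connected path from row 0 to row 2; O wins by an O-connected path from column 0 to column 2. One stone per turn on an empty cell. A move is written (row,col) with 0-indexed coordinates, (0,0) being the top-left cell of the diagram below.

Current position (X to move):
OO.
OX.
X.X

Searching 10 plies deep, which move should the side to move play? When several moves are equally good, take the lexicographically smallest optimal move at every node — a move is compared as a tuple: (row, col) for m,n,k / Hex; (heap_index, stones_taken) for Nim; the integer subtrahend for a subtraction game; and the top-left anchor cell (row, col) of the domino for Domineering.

[OO./OX./X.X] X move#1: (0,2):+1/OOX/OX./X.X*, (1,2):-1/OO./OXX/X.X, (2,1):-1/OO./OX./XXX
[OOX/OX./X.X] end (terminal -1, O#2); searched OO./OX./X.X to 10

X's best at [OO./OX./X.X]: (0,2)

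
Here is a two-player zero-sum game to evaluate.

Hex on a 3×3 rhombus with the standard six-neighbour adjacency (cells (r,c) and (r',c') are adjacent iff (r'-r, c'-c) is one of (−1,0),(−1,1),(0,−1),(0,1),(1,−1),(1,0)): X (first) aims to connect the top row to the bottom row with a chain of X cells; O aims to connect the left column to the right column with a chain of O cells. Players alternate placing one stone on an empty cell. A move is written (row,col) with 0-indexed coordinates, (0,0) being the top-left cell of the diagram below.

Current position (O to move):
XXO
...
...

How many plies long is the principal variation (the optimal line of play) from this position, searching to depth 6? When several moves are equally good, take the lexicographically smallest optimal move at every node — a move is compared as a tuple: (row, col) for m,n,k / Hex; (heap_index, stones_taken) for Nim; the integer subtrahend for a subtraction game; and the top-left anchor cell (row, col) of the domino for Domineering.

[XXO/.../...] O move#1: (1,0):-1/XXO/O../..., (1,1):+1/XXO/.O./...*, (1,2):-1/XXO/..O/..., (2,0):+1/XXO/.../O.., (2,1):-1/XXO/.../.O., (2,2):-1/XXO/.../..O
[XXO/.O./...] X move#2: (1,0):-1/XXO/XO./...*, (1,2):-1/XXO/.OX/..., (2,0):-1/XXO/.O./X.., (2,1):-1/XXO/.O./.X., (2,2):-1/XXO/.O./..X
[XXO/XO./...] O move#3: (1,2):-1/XXO/XOO/..., (2,0):+1/XXO/XO./O..*, (2,1):-1/XXO/XO./.O., (2,2):-1/XXO/XO./..O
[XXO/XO./O..] end (terminal -1, X#4); searched XXO/.../... to 6

PV length from [XXO/.../...]: 3 plies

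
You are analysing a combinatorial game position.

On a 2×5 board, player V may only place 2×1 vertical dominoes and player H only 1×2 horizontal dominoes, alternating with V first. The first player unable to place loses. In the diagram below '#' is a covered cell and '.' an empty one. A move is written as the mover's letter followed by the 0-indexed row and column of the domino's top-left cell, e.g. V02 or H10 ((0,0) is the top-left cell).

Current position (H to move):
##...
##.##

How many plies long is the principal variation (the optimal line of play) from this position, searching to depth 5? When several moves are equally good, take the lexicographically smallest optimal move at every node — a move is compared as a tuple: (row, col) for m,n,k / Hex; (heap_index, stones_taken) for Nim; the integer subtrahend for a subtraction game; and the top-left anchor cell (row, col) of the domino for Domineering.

PV length from [##.../##.##]: 1 ply

[##.../##.##] H move#1: H02:+1/####./##.##*, H03:-1/##.##/##.##
[####./##.##] end (terminal -1, V#2); searched ##.../##.## to 5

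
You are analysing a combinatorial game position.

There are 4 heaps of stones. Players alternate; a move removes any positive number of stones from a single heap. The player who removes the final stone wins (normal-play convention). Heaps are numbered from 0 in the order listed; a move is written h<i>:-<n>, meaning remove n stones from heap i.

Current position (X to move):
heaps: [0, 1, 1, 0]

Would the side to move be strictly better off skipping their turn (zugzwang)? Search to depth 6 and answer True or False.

ply 1, X at (0,1,1,0) | h1:-1=-1→(0,0,1,0)*; h2:-1=-1→(0,1,0,0)
ply 2, O at (0,0,1,0) | h2:-1=+1→(0,0,0,0)*
ply 3: (0,0,0,0) is terminal -1 (X); from (0,1,1,0) depth 6
if X skipped the turn, O would face:
~ ply 1, O at (0,1,1,0) | h1:-1=-1→(0,0,1,0)*; h2:-1=-1→(0,1,0,0)
~ ply 2, X at (0,0,1,0) | h2:-1=+1→(0,0,0,0)*
~ ply 3: (0,0,0,0) is terminal -1 (O); from (0,1,1,0) depth 6
compare (X): move=-1 vs pass=+1

zugzwang((0,1,1,0), X) = True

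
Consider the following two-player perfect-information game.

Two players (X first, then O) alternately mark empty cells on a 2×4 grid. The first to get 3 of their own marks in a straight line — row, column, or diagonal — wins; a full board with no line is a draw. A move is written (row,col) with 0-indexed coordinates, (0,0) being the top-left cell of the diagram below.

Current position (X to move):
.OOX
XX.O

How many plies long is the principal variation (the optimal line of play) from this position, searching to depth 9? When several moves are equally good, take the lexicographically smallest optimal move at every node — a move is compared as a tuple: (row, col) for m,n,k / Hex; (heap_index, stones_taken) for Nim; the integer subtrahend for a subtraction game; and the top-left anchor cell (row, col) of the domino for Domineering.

p1 X@[.OOX/XX.O]: (0,0)[XOOX/XX.O]+0 (1,2)[.OOX/XXXO]+1*
p2 O@[.OOX/XXXO] terminal -1; root [.OOX/XX.O] d9

PV length from [.OOX/XX.O]: 1 ply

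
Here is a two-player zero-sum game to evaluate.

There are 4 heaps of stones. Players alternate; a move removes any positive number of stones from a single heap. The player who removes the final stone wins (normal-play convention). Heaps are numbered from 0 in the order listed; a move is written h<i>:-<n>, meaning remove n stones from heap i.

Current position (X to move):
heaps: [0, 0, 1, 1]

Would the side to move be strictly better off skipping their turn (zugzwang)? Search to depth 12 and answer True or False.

zugzwang((0,0,1,1), X) = True

ply 1, X at (0,0,1,1) | h2:-1=-1→(0,0,0,1)*; h3:-1=-1→(0,0,1,0)
ply 2, O at (0,0,0,1) | h3:-1=+1→(0,0,0,0)*
ply 3: (0,0,0,0) is terminal -1 (X); from (0,0,1,1) depth 12
if X skipped the turn, O would face:
~ ply 1, O at (0,0,1,1) | h2:-1=-1→(0,0,0,1)*; h3:-1=-1→(0,0,1,0)
~ ply 2, X at (0,0,0,1) | h3:-1=+1→(0,0,0,0)*
~ ply 3: (0,0,0,0) is terminal -1 (O); from (0,0,1,1) depth 12
compare (X): move=-1 vs pass=+1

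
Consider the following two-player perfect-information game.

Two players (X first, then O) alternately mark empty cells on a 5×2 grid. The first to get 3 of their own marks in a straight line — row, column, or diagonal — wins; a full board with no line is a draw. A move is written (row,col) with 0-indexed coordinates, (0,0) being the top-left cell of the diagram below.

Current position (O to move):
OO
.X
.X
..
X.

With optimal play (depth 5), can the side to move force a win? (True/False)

p1 O@[OO/.X/.X/../X.]: (1,0)[OO/OX/.X/../X.]-1 (2,0)[OO/.X/OX/../X.]-1 (3,0)[OO/.X/.X/O./X.]-1 (3,1)[OO/.X/.X/.O/X.]+0* (4,1)[OO/.X/.X/../XO]-1
p2 X@[OO/.X/.X/.O/X.]: (1,0)[OO/XX/.X/.O/X.]+0* (2,0)[OO/.X/XX/.O/X.]+0 (3,0)[OO/.X/.X/XO/X.]+0 (4,1)[OO/.X/.X/.O/XX]+0
p3 O@[OO/XX/.X/.O/X.]: (2,0)[OO/XX/OX/.O/X.]+0* (3,0)[OO/XX/.X/OO/X.]+0 (4,1)[OO/XX/.X/.O/XO]+0
p4 X@[OO/XX/OX/.O/X.]: (3,0)[OO/XX/OX/XO/X.]+0* (4,1)[OO/XX/OX/.O/XX]+0
p5 O@[OO/XX/OX/XO/X.]: (4,1)[OO/XX/OX/XO/XO]+0*
p6 X@[OO/XX/OX/XO/XO] terminal +0; root [OO/.X/.X/../X.] d5

O winning at [OO/.X/.X/../X.]: False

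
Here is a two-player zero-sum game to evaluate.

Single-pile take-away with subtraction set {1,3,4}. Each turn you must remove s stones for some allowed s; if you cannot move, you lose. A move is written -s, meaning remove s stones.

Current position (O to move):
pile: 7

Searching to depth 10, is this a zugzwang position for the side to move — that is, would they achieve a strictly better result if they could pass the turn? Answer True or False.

zugzwang(7, O) = True

ply 1, O at 7 | -1=-1→6*; -3=-1→4; -4=-1→3
ply 2, X at 6 | -1=-1→5; -3=-1→3; -4=+1→2*
ply 3, O at 2 | -1=-1→1*
ply 4, X at 1 | -1=+1→0*
ply 5: 0 is terminal -1 (O); from 7 depth 10
pass branch (X moves first from the same position):
  | ply 1, X at 7 | -1=-1→6*; -3=-1→4; -4=-1→3
  | ply 2, O at 6 | -1=-1→5; -3=-1→3; -4=+1→2*
  | ply 3, X at 2 | -1=-1→1*
  | ply 4, O at 1 | -1=+1→0*
  | ply 5: 0 is terminal -1 (X); from 7 depth 10
O moving scores -1; O passing scores +1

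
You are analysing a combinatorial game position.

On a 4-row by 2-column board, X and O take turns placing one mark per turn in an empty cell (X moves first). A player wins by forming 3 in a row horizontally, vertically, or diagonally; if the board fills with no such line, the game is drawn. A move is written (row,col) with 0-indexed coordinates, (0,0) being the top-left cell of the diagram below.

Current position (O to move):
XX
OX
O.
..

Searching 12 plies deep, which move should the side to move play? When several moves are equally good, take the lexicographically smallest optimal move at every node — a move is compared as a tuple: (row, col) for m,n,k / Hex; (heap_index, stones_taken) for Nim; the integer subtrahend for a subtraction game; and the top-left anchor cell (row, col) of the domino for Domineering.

ply 1, O at XX/OX/O./.. | (2,1)=+0→XX/OX/OO/..; (3,0)=+1→XX/OX/O./O.*; (3,1)=-1→XX/OX/O./.O
ply 2: XX/OX/O./O. is terminal -1 (X); from XX/OX/O./.. depth 12

O's best at [XX/OX/O./..]: (3,0)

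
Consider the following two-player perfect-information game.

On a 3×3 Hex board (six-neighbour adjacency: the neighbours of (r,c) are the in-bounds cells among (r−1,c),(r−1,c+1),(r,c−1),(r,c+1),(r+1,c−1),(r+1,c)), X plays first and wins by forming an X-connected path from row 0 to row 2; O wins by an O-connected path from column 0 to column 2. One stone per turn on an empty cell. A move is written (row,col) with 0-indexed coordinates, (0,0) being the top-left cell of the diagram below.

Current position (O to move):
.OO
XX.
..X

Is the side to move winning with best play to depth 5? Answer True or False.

O winning at [.OO/XX./..X]: True

p1 O@[.OO/XX./..X]: (0,0)[OOO/XX./..X]+1* (1,2)[.OO/XXO/..X]-1 (2,0)[.OO/XX./O.X]-1 (2,1)[.OO/XX./.OX]-1
p2 X@[OOO/XX./..X] terminal -1; root [.OO/XX./..X] d5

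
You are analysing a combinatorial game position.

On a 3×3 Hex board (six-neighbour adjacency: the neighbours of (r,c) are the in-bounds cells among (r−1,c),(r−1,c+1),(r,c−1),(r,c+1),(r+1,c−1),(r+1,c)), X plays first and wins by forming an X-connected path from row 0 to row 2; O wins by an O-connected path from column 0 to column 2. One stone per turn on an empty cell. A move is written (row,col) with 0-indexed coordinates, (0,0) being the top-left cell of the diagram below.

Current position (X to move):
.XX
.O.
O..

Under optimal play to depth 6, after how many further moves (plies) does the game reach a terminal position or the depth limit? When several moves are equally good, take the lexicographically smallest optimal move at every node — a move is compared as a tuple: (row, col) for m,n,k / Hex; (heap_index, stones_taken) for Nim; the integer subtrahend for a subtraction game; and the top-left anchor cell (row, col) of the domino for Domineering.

PV length from [.XX/.O./O..]: 5 plies

p1 X@[.XX/.O./O..]: (0,0)[XXX/.O./O..]-1 (1,0)[.XX/XO./O..]-1 (1,2)[.XX/.OX/O..]+1* (2,1)[.XX/.O./OX.]-1 (2,2)[.XX/.O./O.X]-1
p2 O@[.XX/.OX/O..]: (0,0)[OXX/.OX/O..]-1* (1,0)[.XX/OOX/O..]-1 (2,1)[.XX/.OX/OO.]-1 (2,2)[.XX/.OX/O.O]-1
p3 X@[OXX/.OX/O..]: (1,0)[OXX/XOX/O..]+1* (2,1)[OXX/.OX/OX.]+1 (2,2)[OXX/.OX/O.X]+1
p4 O@[OXX/XOX/O..]: (2,1)[OXX/XOX/OO.]-1* (2,2)[OXX/XOX/O.O]-1
p5 X@[OXX/XOX/OO.]: (2,2)[OXX/XOX/OOX]+1*
p6 O@[OXX/XOX/OOX] terminal -1; root [.XX/.O./O..] d6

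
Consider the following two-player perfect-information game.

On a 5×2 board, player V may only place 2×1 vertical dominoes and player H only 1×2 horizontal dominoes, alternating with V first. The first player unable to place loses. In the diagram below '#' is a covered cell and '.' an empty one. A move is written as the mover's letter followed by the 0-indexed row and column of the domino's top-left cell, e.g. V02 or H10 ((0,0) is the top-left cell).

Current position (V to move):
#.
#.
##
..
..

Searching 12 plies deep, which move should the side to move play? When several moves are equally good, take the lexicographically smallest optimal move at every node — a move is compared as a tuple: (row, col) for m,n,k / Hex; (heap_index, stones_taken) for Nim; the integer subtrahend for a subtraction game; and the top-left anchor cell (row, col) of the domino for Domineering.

V's best at [#./#./##/../..]: V30

ply 1, V at #./#./##/../.. | V01=-1→##/##/##/../..; V30=+1→#./#./##/#./#.*; V31=+1→#./#./##/.#/.#
ply 2: #./#./##/#./#. is terminal -1 (H); from #./#./##/../.. depth 12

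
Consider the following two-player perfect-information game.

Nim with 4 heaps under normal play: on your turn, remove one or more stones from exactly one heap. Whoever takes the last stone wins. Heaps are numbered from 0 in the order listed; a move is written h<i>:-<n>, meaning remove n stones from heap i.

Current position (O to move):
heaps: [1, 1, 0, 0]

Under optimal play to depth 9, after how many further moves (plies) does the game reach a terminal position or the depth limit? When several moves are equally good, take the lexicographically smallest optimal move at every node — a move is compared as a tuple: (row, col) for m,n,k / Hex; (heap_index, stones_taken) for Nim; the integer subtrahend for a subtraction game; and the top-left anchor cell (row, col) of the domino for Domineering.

[(1,1,0,0)] O move#1: h0:-1:-1/(0,1,0,0)*, h1:-1:-1/(1,0,0,0)
[(0,1,0,0)] X move#2: h1:-1:+1/(0,0,0,0)*
[(0,0,0,0)] end (terminal -1, O#3); searched (1,1,0,0) to 9

PV length from [(1,1,0,0)]: 2 plies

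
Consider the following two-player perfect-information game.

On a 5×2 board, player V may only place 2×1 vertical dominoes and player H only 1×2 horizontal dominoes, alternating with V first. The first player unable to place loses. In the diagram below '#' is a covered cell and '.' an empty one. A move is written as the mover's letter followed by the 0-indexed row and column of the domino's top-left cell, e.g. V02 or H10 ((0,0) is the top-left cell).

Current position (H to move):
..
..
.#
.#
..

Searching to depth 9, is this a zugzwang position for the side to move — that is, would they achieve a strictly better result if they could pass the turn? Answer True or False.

zugzwang(../../.#/.#/.., H) = False

p1 H@[../../.#/.#/..]: H00[##/../.#/.#/..]+1* H10[../##/.#/.#/..]+1 H40[../../.#/.#/##]-1
p2 V@[##/../.#/.#/..]: V10[##/#./##/.#/..]-1* V20[##/../##/##/..]-1 V30[##/../.#/##/#.]-1
p3 H@[##/#./##/.#/..]: H40[##/#./##/.#/##]+1*
p4 V@[##/#./##/.#/##] terminal -1; root [../../.#/.#/..] d9
if H skipped the turn, V would face:
~ p1 V@[../../.#/.#/..]: V00[#./#./.#/.#/..]+1* V01[.#/.#/.#/.#/..]+1 V10[../#./##/.#/..]+1 V20[../../##/##/..]-1 V30[../../.#/##/#.]-1
~ p2 H@[#./#./.#/.#/..]: H40[#./#./.#/.#/##]-1*
~ p3 V@[#./#./.#/.#/##]: V01[##/##/.#/.#/##]+1* V20[#./#./##/##/##]+1
~ p4 H@[##/##/.#/.#/##] terminal -1; root [../../.#/.#/..] d9
compare (H): move=+1 vs pass=-1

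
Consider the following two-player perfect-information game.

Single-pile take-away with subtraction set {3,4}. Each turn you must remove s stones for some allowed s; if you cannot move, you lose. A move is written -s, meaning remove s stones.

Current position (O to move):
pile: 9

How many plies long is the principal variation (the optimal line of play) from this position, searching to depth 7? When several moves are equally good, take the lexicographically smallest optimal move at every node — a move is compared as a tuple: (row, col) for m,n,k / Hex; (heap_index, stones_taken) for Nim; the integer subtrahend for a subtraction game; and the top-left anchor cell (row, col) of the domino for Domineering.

[9] O move#1: -3:-1/6*, -4:-1/5
[6] X move#2: -3:-1/3, -4:+1/2*
[2] end (terminal -1, O#3); searched 9 to 7

PV length from [9]: 2 plies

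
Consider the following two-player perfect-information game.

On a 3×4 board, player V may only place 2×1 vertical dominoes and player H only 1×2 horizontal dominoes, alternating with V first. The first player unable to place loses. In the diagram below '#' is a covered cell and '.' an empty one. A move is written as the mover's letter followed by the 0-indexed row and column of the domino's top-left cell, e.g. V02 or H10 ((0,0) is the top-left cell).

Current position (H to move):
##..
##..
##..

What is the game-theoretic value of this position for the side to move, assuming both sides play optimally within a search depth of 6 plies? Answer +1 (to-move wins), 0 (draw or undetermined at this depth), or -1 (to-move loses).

ply 1, H at ##../##../##.. | H02=-1→####/##../##..; H12=+1→##../####/##..*; H22=-1→##../##../####
ply 2: ##../####/##.. is terminal -1 (V); from ##../##../##.. depth 6

value(##../##../##.., H) = +1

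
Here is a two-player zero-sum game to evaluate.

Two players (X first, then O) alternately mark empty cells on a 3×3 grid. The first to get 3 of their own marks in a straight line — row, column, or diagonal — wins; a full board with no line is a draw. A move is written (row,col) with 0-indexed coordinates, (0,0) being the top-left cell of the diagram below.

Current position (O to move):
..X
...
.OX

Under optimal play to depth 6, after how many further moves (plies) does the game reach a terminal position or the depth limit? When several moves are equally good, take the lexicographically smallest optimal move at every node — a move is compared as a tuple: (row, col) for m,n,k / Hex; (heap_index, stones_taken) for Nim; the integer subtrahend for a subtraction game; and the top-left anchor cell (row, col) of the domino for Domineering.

ply 1, O at ..X/.../.OX | (0,0)=-1→O.X/.../.OX*; (0,1)=-1→.OX/.../.OX; (1,0)=-1→..X/O../.OX; (1,1)=-1→..X/.O./.OX; (1,2)=-1→..X/..O/.OX; (2,0)=-1→..X/.../OOX
ply 2, X at O.X/.../.OX | (0,1)=+0→OXX/.../.OX; (1,0)=+0→O.X/X../.OX; (1,1)=+1→O.X/.X./.OX*; (1,2)=+1→O.X/..X/.OX; (2,0)=+1→O.X/.../XOX
ply 3, O at O.X/.X./.OX | (0,1)=-1→OOX/.X./.OX*; (1,0)=-1→O.X/OX./.OX; (1,2)=-1→O.X/.XO/.OX; (2,0)=-1→O.X/.X./OOX
ply 4, X at OOX/.X./.OX | (1,0)=+1→OOX/XX./.OX*; (1,2)=+1→OOX/.XX/.OX; (2,0)=+1→OOX/.X./XOX
ply 5, O at OOX/XX./.OX | (1,2)=-1→OOX/XXO/.OX*; (2,0)=-1→OOX/XX./OOX
ply 6, X at OOX/XXO/.OX | (2,0)=+1→OOX/XXO/XOX*
ply 7: OOX/XXO/XOX is terminal -1 (O); from ..X/.../.OX depth 6

PV length from [..X/.../.OX]: 6 plies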